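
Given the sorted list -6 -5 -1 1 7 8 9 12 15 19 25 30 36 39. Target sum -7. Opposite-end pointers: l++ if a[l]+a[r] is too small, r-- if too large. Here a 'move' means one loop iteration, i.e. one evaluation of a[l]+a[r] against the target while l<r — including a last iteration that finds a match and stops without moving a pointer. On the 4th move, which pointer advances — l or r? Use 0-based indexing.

r

l=0 r=13: -6+39=33 >-7, r--
l=0 r=12: -6+36=30 >-7, r--
l=0 r=11: -6+30=24 >-7, r--
l=0 r=10: -6+25=19 >-7, r--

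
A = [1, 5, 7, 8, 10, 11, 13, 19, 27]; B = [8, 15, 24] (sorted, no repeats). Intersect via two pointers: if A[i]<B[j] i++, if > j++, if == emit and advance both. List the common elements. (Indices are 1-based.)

intersection = [8]

i=1 j=1: 1<8, i++
i=2 j=1: 5<8, i++
i=3 j=1: 7<8, i++
i=4 j=1: 8==8 emit, i++,j++
i=5 j=2: 10<15, i++
i=6 j=2: 11<15, i++
i=7 j=2: 13<15, i++
i=8 j=2: 19>15, j++
i=8 j=3: 19<24, i++
i=9 j=3: 27>24, j++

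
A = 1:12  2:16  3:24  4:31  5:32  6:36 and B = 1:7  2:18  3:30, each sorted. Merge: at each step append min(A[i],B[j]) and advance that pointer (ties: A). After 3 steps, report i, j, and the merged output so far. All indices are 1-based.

i=3, j=2, merged so far=[7, 12, 16]

i=1 j=1: A[i]=12>B[j]=7 take 7, j++
i=1 j=2: A[i]=12<=B[j]=18 take 12, i++
i=2 j=2: A[i]=16<=B[j]=18 take 16, i++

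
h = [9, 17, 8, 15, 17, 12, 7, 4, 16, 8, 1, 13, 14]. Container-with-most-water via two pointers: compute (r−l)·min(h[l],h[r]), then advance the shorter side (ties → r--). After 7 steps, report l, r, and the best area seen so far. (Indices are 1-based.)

l=2, r=7, best area=154

l=1 r=13: min(9,14)*12=108 best=108 *, l++
l=2 r=13: min(17,14)*11=154 best=154 *, r--
l=2 r=12: min(17,13)*10=130 best=154, r--
l=2 r=11: min(17,1)*9=9 best=154, r--
l=2 r=10: min(17,8)*8=64 best=154, r--
l=2 r=9: min(17,16)*7=112 best=154, r--
l=2 r=8: min(17,4)*6=24 best=154, r--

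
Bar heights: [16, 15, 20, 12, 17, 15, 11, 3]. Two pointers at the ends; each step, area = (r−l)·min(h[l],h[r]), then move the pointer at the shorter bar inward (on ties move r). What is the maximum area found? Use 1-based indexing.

l=1 r=8: min(16,3)*7=21 best=21 *, r--
l=1 r=7: min(16,11)*6=66 best=66 *, r--
l=1 r=6: min(16,15)*5=75 best=75 *, r--
l=1 r=5: min(16,17)*4=64 best=75, l++
l=2 r=5: min(15,17)*3=45 best=75, l++
l=3 r=5: min(20,17)*2=34 best=75, r--
l=3 r=4: min(20,12)*1=12 best=75, r--

max area = 75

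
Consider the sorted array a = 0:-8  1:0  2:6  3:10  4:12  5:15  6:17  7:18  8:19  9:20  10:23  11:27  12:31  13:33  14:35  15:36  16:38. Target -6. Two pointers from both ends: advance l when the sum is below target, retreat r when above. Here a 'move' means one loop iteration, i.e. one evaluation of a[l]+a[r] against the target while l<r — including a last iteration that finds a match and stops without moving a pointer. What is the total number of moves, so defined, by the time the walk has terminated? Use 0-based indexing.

[0,16] -8+38=30 >-6 → r--
[0,15] -8+36=28 >-6 → r--
[0,14] -8+35=27 >-6 → r--
[0,13] -8+33=25 >-6 → r--
[0,12] -8+31=23 >-6 → r--
[0,11] -8+27=19 >-6 → r--
[0,10] -8+23=15 >-6 → r--
[0,9] -8+20=12 >-6 → r--
[0,8] -8+19=11 >-6 → r--
[0,7] -8+18=10 >-6 → r--
[0,6] -8+17=9 >-6 → r--
[0,5] -8+15=7 >-6 → r--
[0,4] -8+12=4 >-6 → r--
[0,3] -8+10=2 >-6 → r--
[0,2] -8+6=-2 >-6 → r--
[0,1] -8+0=-8 <-6 → l++

16 moves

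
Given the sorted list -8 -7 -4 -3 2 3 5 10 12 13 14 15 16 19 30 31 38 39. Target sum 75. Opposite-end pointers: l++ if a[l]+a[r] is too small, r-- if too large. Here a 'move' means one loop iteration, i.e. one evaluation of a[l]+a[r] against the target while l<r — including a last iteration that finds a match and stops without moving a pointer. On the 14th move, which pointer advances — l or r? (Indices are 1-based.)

[1,18] -8+39=31 <75 → l++
[2,18] -7+39=32 <75 → l++
[3,18] -4+39=35 <75 → l++
[4,18] -3+39=36 <75 → l++
[5,18] 2+39=41 <75 → l++
[6,18] 3+39=42 <75 → l++
[7,18] 5+39=44 <75 → l++
[8,18] 10+39=49 <75 → l++
[9,18] 12+39=51 <75 → l++
[10,18] 13+39=52 <75 → l++
[11,18] 14+39=53 <75 → l++
[12,18] 15+39=54 <75 → l++
[13,18] 16+39=55 <75 → l++
[14,18] 19+39=58 <75 → l++

l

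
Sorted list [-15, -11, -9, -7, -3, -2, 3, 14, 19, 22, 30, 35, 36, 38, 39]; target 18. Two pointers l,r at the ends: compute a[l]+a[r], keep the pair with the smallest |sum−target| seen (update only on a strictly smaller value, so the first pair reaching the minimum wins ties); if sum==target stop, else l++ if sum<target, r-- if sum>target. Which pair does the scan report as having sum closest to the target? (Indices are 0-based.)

[0,14] -15+39=24 d=6 * → r--
[0,13] -15+38=23 d=5 * → r--
[0,12] -15+36=21 d=3 * → r--
[0,11] -15+35=20 d=2 * → r--
[0,10] -15+30=15 d=3 → l++
[1,10] -11+30=19 d=1 * → r--
[1,9] -11+22=11 d=7 → l++
[2,9] -9+22=13 d=5 → l++
[3,9] -7+22=15 d=3 → l++
[4,9] -3+22=19 d=1 → r--
[4,8] -3+19=16 d=2 → l++
[5,8] -2+19=17 d=1 → l++
[6,8] 3+19=22 d=4 → r--
[6,7] 3+14=17 d=1 → l++

pair (-11, 30) with sum 19 (|Δ|=1)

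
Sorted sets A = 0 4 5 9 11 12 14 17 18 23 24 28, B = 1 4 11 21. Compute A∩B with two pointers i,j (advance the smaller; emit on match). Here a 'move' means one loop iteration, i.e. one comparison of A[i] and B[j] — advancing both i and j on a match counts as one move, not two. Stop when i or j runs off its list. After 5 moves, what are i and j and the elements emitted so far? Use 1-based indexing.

i=5, j=3, emitted=[4]

i=1 j=1: 0<1, i++
i=2 j=1: 4>1, j++
i=2 j=2: 4==4 emit, i++,j++
i=3 j=3: 5<11, i++
i=4 j=3: 9<11, i++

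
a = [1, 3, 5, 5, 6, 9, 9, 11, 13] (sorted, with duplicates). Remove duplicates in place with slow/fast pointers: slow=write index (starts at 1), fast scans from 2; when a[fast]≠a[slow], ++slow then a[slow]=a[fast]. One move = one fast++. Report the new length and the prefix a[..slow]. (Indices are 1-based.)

length 7; prefix = [1, 3, 5, 6, 9, 11, 13]

slow=1 fast=2: a[fast]=3≠a[slow]=1 write a[2]=3, slow++,fast++
slow=2 fast=3: a[fast]=5≠a[slow]=3 write a[3]=5, slow++,fast++
slow=3 fast=4: a[fast]=5=a[slow] dup, fast++
slow=3 fast=5: a[fast]=6≠a[slow]=5 write a[4]=6, slow++,fast++
slow=4 fast=6: a[fast]=9≠a[slow]=6 write a[5]=9, slow++,fast++
slow=5 fast=7: a[fast]=9=a[slow] dup, fast++
slow=5 fast=8: a[fast]=11≠a[slow]=9 write a[6]=11, slow++,fast++
slow=6 fast=9: a[fast]=13≠a[slow]=11 write a[7]=13, slow++,fast++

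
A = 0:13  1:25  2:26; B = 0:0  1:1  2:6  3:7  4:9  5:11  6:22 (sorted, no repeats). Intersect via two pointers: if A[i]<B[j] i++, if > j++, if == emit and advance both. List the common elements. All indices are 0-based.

intersection = []

i=0 j=0: 13>0, j++
i=0 j=1: 13>1, j++
i=0 j=2: 13>6, j++
i=0 j=3: 13>7, j++
i=0 j=4: 13>9, j++
i=0 j=5: 13>11, j++
i=0 j=6: 13<22, i++
i=1 j=6: 25>22, j++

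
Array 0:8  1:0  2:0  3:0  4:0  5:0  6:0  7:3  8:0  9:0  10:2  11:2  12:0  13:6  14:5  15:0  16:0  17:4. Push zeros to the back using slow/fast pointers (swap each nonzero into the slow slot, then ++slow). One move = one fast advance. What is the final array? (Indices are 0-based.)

[8, 3, 2, 2, 6, 5, 4, 0, 0, 0, 0, 0, 0, 0, 0, 0, 0, 0]

slow=0 fast=0: a[fast]=8≠0 swap→a[0]=8, slow++,fast++
slow=1 fast=1: a[fast]=0, fast++
slow=1 fast=2: a[fast]=0, fast++
slow=1 fast=3: a[fast]=0, fast++
slow=1 fast=4: a[fast]=0, fast++
slow=1 fast=5: a[fast]=0, fast++
slow=1 fast=6: a[fast]=0, fast++
slow=1 fast=7: a[fast]=3≠0 swap→a[1]=3, slow++,fast++
slow=2 fast=8: a[fast]=0, fast++
slow=2 fast=9: a[fast]=0, fast++
slow=2 fast=10: a[fast]=2≠0 swap→a[2]=2, slow++,fast++
slow=3 fast=11: a[fast]=2≠0 swap→a[3]=2, slow++,fast++
slow=4 fast=12: a[fast]=0, fast++
slow=4 fast=13: a[fast]=6≠0 swap→a[4]=6, slow++,fast++
slow=5 fast=14: a[fast]=5≠0 swap→a[5]=5, slow++,fast++
slow=6 fast=15: a[fast]=0, fast++
slow=6 fast=16: a[fast]=0, fast++
slow=6 fast=17: a[fast]=4≠0 swap→a[6]=4, slow++,fast++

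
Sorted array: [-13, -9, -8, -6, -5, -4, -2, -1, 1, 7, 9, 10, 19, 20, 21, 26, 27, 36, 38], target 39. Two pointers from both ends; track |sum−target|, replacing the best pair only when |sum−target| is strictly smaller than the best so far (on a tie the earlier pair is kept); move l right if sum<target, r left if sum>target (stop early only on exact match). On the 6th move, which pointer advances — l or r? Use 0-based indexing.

l

l=0 r=18: -13+38=25 d=14 *, l++
l=1 r=18: -9+38=29 d=10 *, l++
l=2 r=18: -8+38=30 d=9 *, l++
l=3 r=18: -6+38=32 d=7 *, l++
l=4 r=18: -5+38=33 d=6 *, l++
l=5 r=18: -4+38=34 d=5 *, l++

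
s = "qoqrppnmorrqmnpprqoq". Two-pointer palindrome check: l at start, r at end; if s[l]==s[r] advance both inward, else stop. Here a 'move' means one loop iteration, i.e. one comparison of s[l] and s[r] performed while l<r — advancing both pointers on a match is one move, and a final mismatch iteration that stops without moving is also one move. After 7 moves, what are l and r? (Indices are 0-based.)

l=7, r=12

[0,19] 'q'=='q' → l++,r--
[1,18] 'o'=='o' → l++,r--
[2,17] 'q'=='q' → l++,r--
[3,16] 'r'=='r' → l++,r--
[4,15] 'p'=='p' → l++,r--
[5,14] 'p'=='p' → l++,r--
[6,13] 'n'=='n' → l++,r--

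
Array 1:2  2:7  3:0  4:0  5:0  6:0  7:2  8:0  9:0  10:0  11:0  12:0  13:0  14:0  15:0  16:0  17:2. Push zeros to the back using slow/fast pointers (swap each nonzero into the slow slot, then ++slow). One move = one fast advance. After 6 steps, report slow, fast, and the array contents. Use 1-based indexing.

slow=3, fast=7, a=[2, 7, 0, 0, 0, 0, 2, 0, 0, 0, 0, 0, 0, 0, 0, 0, 2]

slow=1 fast=1: a[fast]=2≠0 swap→a[1]=2, slow++,fast++
slow=2 fast=2: a[fast]=7≠0 swap→a[2]=7, slow++,fast++
slow=3 fast=3: a[fast]=0, fast++
slow=3 fast=4: a[fast]=0, fast++
slow=3 fast=5: a[fast]=0, fast++
slow=3 fast=6: a[fast]=0, fast++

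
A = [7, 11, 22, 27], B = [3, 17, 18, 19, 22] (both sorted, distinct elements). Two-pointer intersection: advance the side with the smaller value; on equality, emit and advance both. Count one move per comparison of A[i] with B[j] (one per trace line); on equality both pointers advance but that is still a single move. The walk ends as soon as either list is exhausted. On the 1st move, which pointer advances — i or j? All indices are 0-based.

j

i=0 j=0: 7>3, j++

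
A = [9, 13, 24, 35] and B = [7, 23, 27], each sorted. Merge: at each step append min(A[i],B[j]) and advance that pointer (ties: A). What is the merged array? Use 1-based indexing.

[7, 9, 13, 23, 24, 27, 35]

[i=1,j=1] A[i]=9>B[j]=7 take 7 → j++
[i=1,j=2] A[i]=9<=B[j]=23 take 9 → i++
[i=2,j=2] A[i]=13<=B[j]=23 take 13 → i++
[i=3,j=2] A[i]=24>B[j]=23 take 23 → j++
[i=3,j=3] A[i]=24<=B[j]=27 take 24 → i++
[i=4,j=3] A[i]=35>B[j]=27 take 27 → j++
[i=4,j=4] B done, take A[i]=35 → i++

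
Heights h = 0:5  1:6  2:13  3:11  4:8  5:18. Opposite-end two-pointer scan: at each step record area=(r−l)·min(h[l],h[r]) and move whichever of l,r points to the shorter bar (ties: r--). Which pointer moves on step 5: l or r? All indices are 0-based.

[0,5] min(5,18)*5=25 best=25 * → l++
[1,5] min(6,18)*4=24 best=25 → l++
[2,5] min(13,18)*3=39 best=39 * → l++
[3,5] min(11,18)*2=22 best=39 → l++
[4,5] min(8,18)*1=8 best=39 → l++

l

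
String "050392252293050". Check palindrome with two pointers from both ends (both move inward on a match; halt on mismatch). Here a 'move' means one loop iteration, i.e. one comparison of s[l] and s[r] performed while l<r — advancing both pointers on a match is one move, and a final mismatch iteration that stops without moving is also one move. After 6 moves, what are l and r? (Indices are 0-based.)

l=0 r=14: '0'=='0', l++,r--
l=1 r=13: '5'=='5', l++,r--
l=2 r=12: '0'=='0', l++,r--
l=3 r=11: '3'=='3', l++,r--
l=4 r=10: '9'=='9', l++,r--
l=5 r=9: '2'=='2', l++,r--

l=6, r=8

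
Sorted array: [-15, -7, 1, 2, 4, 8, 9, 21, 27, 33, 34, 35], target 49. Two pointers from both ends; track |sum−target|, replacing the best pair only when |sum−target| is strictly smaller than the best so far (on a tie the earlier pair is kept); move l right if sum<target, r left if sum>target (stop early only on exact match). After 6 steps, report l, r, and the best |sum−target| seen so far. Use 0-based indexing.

l=6, r=11, best |Δ|=6

l=0 r=11: -15+35=20 d=29 *, l++
l=1 r=11: -7+35=28 d=21 *, l++
l=2 r=11: 1+35=36 d=13 *, l++
l=3 r=11: 2+35=37 d=12 *, l++
l=4 r=11: 4+35=39 d=10 *, l++
l=5 r=11: 8+35=43 d=6 *, l++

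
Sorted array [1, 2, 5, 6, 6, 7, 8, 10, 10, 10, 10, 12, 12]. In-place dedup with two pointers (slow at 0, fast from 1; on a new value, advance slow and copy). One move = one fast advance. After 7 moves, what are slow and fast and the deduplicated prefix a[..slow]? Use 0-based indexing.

slow=6, fast=8, prefix=[1, 2, 5, 6, 7, 8, 10]

(s=0,f=1) a[fast]=2≠a[slow]=1 write a[1]=2 → slow++,fast++
(s=1,f=2) a[fast]=5≠a[slow]=2 write a[2]=5 → slow++,fast++
(s=2,f=3) a[fast]=6≠a[slow]=5 write a[3]=6 → slow++,fast++
(s=3,f=4) a[fast]=6=a[slow] dup → fast++
(s=3,f=5) a[fast]=7≠a[slow]=6 write a[4]=7 → slow++,fast++
(s=4,f=6) a[fast]=8≠a[slow]=7 write a[5]=8 → slow++,fast++
(s=5,f=7) a[fast]=10≠a[slow]=8 write a[6]=10 → slow++,fast++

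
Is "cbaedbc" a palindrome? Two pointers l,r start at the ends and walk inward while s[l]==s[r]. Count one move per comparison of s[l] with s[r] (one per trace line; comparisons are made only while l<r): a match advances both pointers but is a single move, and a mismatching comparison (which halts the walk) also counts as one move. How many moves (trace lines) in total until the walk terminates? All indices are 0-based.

3 moves

[0,6] 'c'=='c' → l++,r--
[1,5] 'b'=='b' → l++,r--
[2,4] 'a'!='d' → stop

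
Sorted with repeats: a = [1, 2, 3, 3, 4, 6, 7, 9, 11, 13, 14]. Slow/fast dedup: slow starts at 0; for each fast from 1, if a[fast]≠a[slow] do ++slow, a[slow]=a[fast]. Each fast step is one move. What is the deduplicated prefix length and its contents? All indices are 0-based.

length 10; prefix = [1, 2, 3, 4, 6, 7, 9, 11, 13, 14]

slow=0 fast=1: a[fast]=2≠a[slow]=1 write a[1]=2, slow++,fast++
slow=1 fast=2: a[fast]=3≠a[slow]=2 write a[2]=3, slow++,fast++
slow=2 fast=3: a[fast]=3=a[slow] dup, fast++
slow=2 fast=4: a[fast]=4≠a[slow]=3 write a[3]=4, slow++,fast++
slow=3 fast=5: a[fast]=6≠a[slow]=4 write a[4]=6, slow++,fast++
slow=4 fast=6: a[fast]=7≠a[slow]=6 write a[5]=7, slow++,fast++
slow=5 fast=7: a[fast]=9≠a[slow]=7 write a[6]=9, slow++,fast++
slow=6 fast=8: a[fast]=11≠a[slow]=9 write a[7]=11, slow++,fast++
slow=7 fast=9: a[fast]=13≠a[slow]=11 write a[8]=13, slow++,fast++
slow=8 fast=10: a[fast]=14≠a[slow]=13 write a[9]=14, slow++,fast++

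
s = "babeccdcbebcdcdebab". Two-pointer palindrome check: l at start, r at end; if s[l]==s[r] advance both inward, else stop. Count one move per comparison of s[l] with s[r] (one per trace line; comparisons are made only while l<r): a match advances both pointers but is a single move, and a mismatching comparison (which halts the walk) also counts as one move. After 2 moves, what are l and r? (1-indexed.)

[1,19] 'b'=='b' → l++,r--
[2,18] 'a'=='a' → l++,r--

l=3, r=17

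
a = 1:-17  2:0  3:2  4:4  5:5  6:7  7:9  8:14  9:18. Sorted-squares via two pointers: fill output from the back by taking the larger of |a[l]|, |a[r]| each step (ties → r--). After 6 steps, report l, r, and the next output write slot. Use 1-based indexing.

l=2, r=4, next write slot=3

[1,9] |-17|<=|18| out[9]=324 → r--
[1,8] |-17|>|14| out[8]=289 → l++
[2,8] |0|<=|14| out[7]=196 → r--
[2,7] |0|<=|9| out[6]=81 → r--
[2,6] |0|<=|7| out[5]=49 → r--
[2,5] |0|<=|5| out[4]=25 → r--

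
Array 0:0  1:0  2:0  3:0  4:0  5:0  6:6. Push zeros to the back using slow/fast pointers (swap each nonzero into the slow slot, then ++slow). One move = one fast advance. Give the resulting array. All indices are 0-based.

(s=0,f=0) a[fast]=0 → fast++
(s=0,f=1) a[fast]=0 → fast++
(s=0,f=2) a[fast]=0 → fast++
(s=0,f=3) a[fast]=0 → fast++
(s=0,f=4) a[fast]=0 → fast++
(s=0,f=5) a[fast]=0 → fast++
(s=0,f=6) a[fast]=6≠0 swap→a[0]=6 → slow++,fast++

[6, 0, 0, 0, 0, 0, 0]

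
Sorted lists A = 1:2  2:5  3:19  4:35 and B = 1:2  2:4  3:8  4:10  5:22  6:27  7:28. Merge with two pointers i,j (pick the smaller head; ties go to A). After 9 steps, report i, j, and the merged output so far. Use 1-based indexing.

i=4, j=7, merged so far=[2, 2, 4, 5, 8, 10, 19, 22, 27]

[i=1,j=1] A[i]=2<=B[j]=2 take 2 → i++
[i=2,j=1] A[i]=5>B[j]=2 take 2 → j++
[i=2,j=2] A[i]=5>B[j]=4 take 4 → j++
[i=2,j=3] A[i]=5<=B[j]=8 take 5 → i++
[i=3,j=3] A[i]=19>B[j]=8 take 8 → j++
[i=3,j=4] A[i]=19>B[j]=10 take 10 → j++
[i=3,j=5] A[i]=19<=B[j]=22 take 19 → i++
[i=4,j=5] A[i]=35>B[j]=22 take 22 → j++
[i=4,j=6] A[i]=35>B[j]=27 take 27 → j++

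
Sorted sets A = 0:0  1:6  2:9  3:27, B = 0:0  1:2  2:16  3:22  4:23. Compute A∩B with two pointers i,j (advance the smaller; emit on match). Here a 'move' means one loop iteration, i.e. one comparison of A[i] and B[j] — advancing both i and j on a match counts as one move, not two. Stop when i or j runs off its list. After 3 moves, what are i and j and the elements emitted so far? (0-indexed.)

[i=0,j=0] 0==0 emit → i++,j++
[i=1,j=1] 6>2 → j++
[i=1,j=2] 6<16 → i++

i=2, j=2, emitted=[0]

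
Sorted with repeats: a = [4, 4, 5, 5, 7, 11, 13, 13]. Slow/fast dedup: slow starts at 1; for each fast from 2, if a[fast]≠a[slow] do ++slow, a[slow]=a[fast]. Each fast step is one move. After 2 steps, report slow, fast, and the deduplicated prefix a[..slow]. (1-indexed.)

slow=2, fast=4, prefix=[4, 5]

slow=1 fast=2: a[fast]=4=a[slow] dup, fast++
slow=1 fast=3: a[fast]=5≠a[slow]=4 write a[2]=5, slow++,fast++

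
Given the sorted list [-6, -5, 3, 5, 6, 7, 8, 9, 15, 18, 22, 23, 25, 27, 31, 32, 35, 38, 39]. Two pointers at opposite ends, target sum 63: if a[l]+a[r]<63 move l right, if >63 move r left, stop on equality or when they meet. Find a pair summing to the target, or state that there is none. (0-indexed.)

[0,18] -6+39=33 <63 → l++
[1,18] -5+39=34 <63 → l++
[2,18] 3+39=42 <63 → l++
[3,18] 5+39=44 <63 → l++
[4,18] 6+39=45 <63 → l++
[5,18] 7+39=46 <63 → l++
[6,18] 8+39=47 <63 → l++
[7,18] 9+39=48 <63 → l++
[8,18] 15+39=54 <63 → l++
[9,18] 18+39=57 <63 → l++
[10,18] 22+39=61 <63 → l++
[11,18] 23+39=62 <63 → l++
[12,18] 25+39=64 >63 → r--
[12,17] 25+38=63 → found

(25, 38)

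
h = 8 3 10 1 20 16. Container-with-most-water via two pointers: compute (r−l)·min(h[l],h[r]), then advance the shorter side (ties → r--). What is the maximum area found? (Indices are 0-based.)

[0,5] min(8,16)*5=40 best=40 * → l++
[1,5] min(3,16)*4=12 best=40 → l++
[2,5] min(10,16)*3=30 best=40 → l++
[3,5] min(1,16)*2=2 best=40 → l++
[4,5] min(20,16)*1=16 best=40 → r--

max area = 40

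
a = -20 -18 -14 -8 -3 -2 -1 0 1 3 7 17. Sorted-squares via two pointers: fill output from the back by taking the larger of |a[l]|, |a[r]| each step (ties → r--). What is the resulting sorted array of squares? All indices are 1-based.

[1,12] |-20|>|17| out[12]=400 → l++
[2,12] |-18|>|17| out[11]=324 → l++
[3,12] |-14|<=|17| out[10]=289 → r--
[3,11] |-14|>|7| out[9]=196 → l++
[4,11] |-8|>|7| out[8]=64 → l++
[5,11] |-3|<=|7| out[7]=49 → r--
[5,10] |-3|<=|3| out[6]=9 → r--
[5,9] |-3|>|1| out[5]=9 → l++
[6,9] |-2|>|1| out[4]=4 → l++
[7,9] |-1|<=|1| out[3]=1 → r--
[7,8] |-1|>|0| out[2]=1 → l++
[8,8] |0|<=|0| out[1]=0 → r--

[0, 1, 1, 4, 9, 9, 49, 64, 196, 289, 324, 400]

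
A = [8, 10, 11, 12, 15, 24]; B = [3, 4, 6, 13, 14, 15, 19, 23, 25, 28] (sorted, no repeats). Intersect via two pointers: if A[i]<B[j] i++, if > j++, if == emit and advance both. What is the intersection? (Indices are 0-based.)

intersection = [15]

i=0 j=0: 8>3, j++
i=0 j=1: 8>4, j++
i=0 j=2: 8>6, j++
i=0 j=3: 8<13, i++
i=1 j=3: 10<13, i++
i=2 j=3: 11<13, i++
i=3 j=3: 12<13, i++
i=4 j=3: 15>13, j++
i=4 j=4: 15>14, j++
i=4 j=5: 15==15 emit, i++,j++
i=5 j=6: 24>19, j++
i=5 j=7: 24>23, j++
i=5 j=8: 24<25, i++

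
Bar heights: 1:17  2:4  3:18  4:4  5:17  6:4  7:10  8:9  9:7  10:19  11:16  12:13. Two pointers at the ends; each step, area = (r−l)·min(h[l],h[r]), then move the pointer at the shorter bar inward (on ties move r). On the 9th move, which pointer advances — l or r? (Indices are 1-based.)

[1,12] min(17,13)*11=143 best=143 * → r--
[1,11] min(17,16)*10=160 best=160 * → r--
[1,10] min(17,19)*9=153 best=160 → l++
[2,10] min(4,19)*8=32 best=160 → l++
[3,10] min(18,19)*7=126 best=160 → l++
[4,10] min(4,19)*6=24 best=160 → l++
[5,10] min(17,19)*5=85 best=160 → l++
[6,10] min(4,19)*4=16 best=160 → l++
[7,10] min(10,19)*3=30 best=160 → l++

l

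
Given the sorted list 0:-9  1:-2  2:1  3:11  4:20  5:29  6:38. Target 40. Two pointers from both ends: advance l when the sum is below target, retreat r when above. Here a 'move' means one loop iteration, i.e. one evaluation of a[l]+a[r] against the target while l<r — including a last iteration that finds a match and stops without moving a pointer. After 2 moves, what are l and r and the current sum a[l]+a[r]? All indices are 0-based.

l=2, r=6, sum=39

[0,6] -9+38=29 <40 → l++
[1,6] -2+38=36 <40 → l++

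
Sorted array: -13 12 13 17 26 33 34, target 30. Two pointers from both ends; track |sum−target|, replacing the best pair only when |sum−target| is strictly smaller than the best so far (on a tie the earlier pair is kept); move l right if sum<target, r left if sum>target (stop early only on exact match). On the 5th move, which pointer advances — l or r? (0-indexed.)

l

l=0 r=6: -13+34=21 d=9 *, l++
l=1 r=6: 12+34=46 d=16, r--
l=1 r=5: 12+33=45 d=15, r--
l=1 r=4: 12+26=38 d=8 *, r--
l=1 r=3: 12+17=29 d=1 *, l++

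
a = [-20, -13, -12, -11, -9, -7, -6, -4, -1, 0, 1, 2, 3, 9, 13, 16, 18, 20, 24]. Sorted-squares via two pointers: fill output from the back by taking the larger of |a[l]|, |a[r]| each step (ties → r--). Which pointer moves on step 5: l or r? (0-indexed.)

l=0 r=18: |-20|<=|24| out[18]=576, r--
l=0 r=17: |-20|<=|20| out[17]=400, r--
l=0 r=16: |-20|>|18| out[16]=400, l++
l=1 r=16: |-13|<=|18| out[15]=324, r--
l=1 r=15: |-13|<=|16| out[14]=256, r--

r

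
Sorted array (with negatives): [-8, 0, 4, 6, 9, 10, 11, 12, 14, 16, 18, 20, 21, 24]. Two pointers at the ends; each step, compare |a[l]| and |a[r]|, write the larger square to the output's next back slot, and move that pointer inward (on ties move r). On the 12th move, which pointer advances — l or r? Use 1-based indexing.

r

[1,14] |-8|<=|24| out[14]=576 → r--
[1,13] |-8|<=|21| out[13]=441 → r--
[1,12] |-8|<=|20| out[12]=400 → r--
[1,11] |-8|<=|18| out[11]=324 → r--
[1,10] |-8|<=|16| out[10]=256 → r--
[1,9] |-8|<=|14| out[9]=196 → r--
[1,8] |-8|<=|12| out[8]=144 → r--
[1,7] |-8|<=|11| out[7]=121 → r--
[1,6] |-8|<=|10| out[6]=100 → r--
[1,5] |-8|<=|9| out[5]=81 → r--
[1,4] |-8|>|6| out[4]=64 → l++
[2,4] |0|<=|6| out[3]=36 → r--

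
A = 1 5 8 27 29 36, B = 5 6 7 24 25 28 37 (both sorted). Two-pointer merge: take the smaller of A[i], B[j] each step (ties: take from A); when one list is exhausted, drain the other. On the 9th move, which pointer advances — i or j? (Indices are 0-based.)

i

[i=0,j=0] A[i]=1<=B[j]=5 take 1 → i++
[i=1,j=0] A[i]=5<=B[j]=5 take 5 → i++
[i=2,j=0] A[i]=8>B[j]=5 take 5 → j++
[i=2,j=1] A[i]=8>B[j]=6 take 6 → j++
[i=2,j=2] A[i]=8>B[j]=7 take 7 → j++
[i=2,j=3] A[i]=8<=B[j]=24 take 8 → i++
[i=3,j=3] A[i]=27>B[j]=24 take 24 → j++
[i=3,j=4] A[i]=27>B[j]=25 take 25 → j++
[i=3,j=5] A[i]=27<=B[j]=28 take 27 → i++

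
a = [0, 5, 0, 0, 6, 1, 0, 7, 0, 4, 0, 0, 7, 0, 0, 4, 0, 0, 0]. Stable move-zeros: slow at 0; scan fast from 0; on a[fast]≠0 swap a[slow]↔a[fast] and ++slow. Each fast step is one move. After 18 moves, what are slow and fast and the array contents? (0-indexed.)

(s=0,f=0) a[fast]=0 → fast++
(s=0,f=1) a[fast]=5≠0 swap→a[0]=5 → slow++,fast++
(s=1,f=2) a[fast]=0 → fast++
(s=1,f=3) a[fast]=0 → fast++
(s=1,f=4) a[fast]=6≠0 swap→a[1]=6 → slow++,fast++
(s=2,f=5) a[fast]=1≠0 swap→a[2]=1 → slow++,fast++
(s=3,f=6) a[fast]=0 → fast++
(s=3,f=7) a[fast]=7≠0 swap→a[3]=7 → slow++,fast++
(s=4,f=8) a[fast]=0 → fast++
(s=4,f=9) a[fast]=4≠0 swap→a[4]=4 → slow++,fast++
(s=5,f=10) a[fast]=0 → fast++
(s=5,f=11) a[fast]=0 → fast++
(s=5,f=12) a[fast]=7≠0 swap→a[5]=7 → slow++,fast++
(s=6,f=13) a[fast]=0 → fast++
(s=6,f=14) a[fast]=0 → fast++
(s=6,f=15) a[fast]=4≠0 swap→a[6]=4 → slow++,fast++
(s=7,f=16) a[fast]=0 → fast++
(s=7,f=17) a[fast]=0 → fast++

slow=7, fast=18, a=[5, 6, 1, 7, 4, 7, 4, 0, 0, 0, 0, 0, 0, 0, 0, 0, 0, 0, 0]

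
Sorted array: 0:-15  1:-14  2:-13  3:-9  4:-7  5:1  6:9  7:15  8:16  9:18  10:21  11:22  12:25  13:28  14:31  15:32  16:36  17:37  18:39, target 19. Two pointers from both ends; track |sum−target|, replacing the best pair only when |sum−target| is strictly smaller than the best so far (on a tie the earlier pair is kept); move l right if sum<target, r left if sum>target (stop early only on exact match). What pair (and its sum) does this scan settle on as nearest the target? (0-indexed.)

pair (-13, 32) with sum 19 (|Δ|=0)

[0,18] -15+39=24 d=5 * → r--
[0,17] -15+37=22 d=3 * → r--
[0,16] -15+36=21 d=2 * → r--
[0,15] -15+32=17 d=2 → l++
[1,15] -14+32=18 d=1 * → l++
[2,15] -13+32=19 d=0 * → stop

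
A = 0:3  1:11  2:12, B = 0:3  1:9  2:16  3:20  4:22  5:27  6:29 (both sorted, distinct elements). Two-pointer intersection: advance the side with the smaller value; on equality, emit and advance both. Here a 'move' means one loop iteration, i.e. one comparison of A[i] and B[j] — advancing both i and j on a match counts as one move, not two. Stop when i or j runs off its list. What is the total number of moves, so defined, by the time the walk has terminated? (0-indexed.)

[i=0,j=0] 3==3 emit → i++,j++
[i=1,j=1] 11>9 → j++
[i=1,j=2] 11<16 → i++
[i=2,j=2] 12<16 → i++

4 moves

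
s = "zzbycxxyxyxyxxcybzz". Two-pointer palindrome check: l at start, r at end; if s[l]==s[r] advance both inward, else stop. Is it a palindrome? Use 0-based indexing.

palindrome

[0,18] 'z'=='z' → l++,r--
[1,17] 'z'=='z' → l++,r--
[2,16] 'b'=='b' → l++,r--
[3,15] 'y'=='y' → l++,r--
[4,14] 'c'=='c' → l++,r--
[5,13] 'x'=='x' → l++,r--
[6,12] 'x'=='x' → l++,r--
[7,11] 'y'=='y' → l++,r--
[8,10] 'x'=='x' → l++,r--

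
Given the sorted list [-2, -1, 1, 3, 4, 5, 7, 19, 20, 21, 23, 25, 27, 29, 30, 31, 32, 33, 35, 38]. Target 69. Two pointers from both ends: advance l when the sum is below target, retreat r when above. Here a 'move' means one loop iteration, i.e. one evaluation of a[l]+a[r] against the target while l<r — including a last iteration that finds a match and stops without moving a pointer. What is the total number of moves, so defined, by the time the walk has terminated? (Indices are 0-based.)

16 moves

l=0 r=19: -2+38=36 <69, l++
l=1 r=19: -1+38=37 <69, l++
l=2 r=19: 1+38=39 <69, l++
l=3 r=19: 3+38=41 <69, l++
l=4 r=19: 4+38=42 <69, l++
l=5 r=19: 5+38=43 <69, l++
l=6 r=19: 7+38=45 <69, l++
l=7 r=19: 19+38=57 <69, l++
l=8 r=19: 20+38=58 <69, l++
l=9 r=19: 21+38=59 <69, l++
l=10 r=19: 23+38=61 <69, l++
l=11 r=19: 25+38=63 <69, l++
l=12 r=19: 27+38=65 <69, l++
l=13 r=19: 29+38=67 <69, l++
l=14 r=19: 30+38=68 <69, l++
l=15 r=19: 31+38=69, found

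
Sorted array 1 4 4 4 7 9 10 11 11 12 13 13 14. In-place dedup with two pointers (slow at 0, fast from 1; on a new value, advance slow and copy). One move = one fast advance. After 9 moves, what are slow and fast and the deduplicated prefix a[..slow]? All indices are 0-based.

(s=0,f=1) a[fast]=4≠a[slow]=1 write a[1]=4 → slow++,fast++
(s=1,f=2) a[fast]=4=a[slow] dup → fast++
(s=1,f=3) a[fast]=4=a[slow] dup → fast++
(s=1,f=4) a[fast]=7≠a[slow]=4 write a[2]=7 → slow++,fast++
(s=2,f=5) a[fast]=9≠a[slow]=7 write a[3]=9 → slow++,fast++
(s=3,f=6) a[fast]=10≠a[slow]=9 write a[4]=10 → slow++,fast++
(s=4,f=7) a[fast]=11≠a[slow]=10 write a[5]=11 → slow++,fast++
(s=5,f=8) a[fast]=11=a[slow] dup → fast++
(s=5,f=9) a[fast]=12≠a[slow]=11 write a[6]=12 → slow++,fast++

slow=6, fast=10, prefix=[1, 4, 7, 9, 10, 11, 12]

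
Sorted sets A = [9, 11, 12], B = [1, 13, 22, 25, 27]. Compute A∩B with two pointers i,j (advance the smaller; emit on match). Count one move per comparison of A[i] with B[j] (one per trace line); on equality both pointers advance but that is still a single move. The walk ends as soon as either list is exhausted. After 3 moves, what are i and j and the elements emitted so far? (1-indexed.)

i=1 j=1: 9>1, j++
i=1 j=2: 9<13, i++
i=2 j=2: 11<13, i++

i=3, j=2, emitted=[]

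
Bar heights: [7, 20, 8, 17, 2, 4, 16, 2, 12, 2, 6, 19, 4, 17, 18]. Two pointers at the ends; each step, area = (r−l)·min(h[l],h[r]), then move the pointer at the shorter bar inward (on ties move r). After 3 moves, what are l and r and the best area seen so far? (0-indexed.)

[0,14] min(7,18)*14=98 best=98 * → l++
[1,14] min(20,18)*13=234 best=234 * → r--
[1,13] min(20,17)*12=204 best=234 → r--

l=1, r=12, best area=234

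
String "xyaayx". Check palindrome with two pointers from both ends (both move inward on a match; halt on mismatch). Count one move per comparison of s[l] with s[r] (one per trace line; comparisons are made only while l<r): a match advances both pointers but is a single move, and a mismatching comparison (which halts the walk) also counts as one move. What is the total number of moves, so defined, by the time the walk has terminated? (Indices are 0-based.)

3 moves

[0,5] 'x'=='x' → l++,r--
[1,4] 'y'=='y' → l++,r--
[2,3] 'a'=='a' → l++,r--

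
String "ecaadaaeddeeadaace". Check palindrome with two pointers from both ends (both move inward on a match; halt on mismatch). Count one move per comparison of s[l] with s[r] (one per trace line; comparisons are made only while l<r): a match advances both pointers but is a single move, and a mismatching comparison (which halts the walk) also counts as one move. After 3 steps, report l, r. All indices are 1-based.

l=4, r=15

[1,18] 'e'=='e' → l++,r--
[2,17] 'c'=='c' → l++,r--
[3,16] 'a'=='a' → l++,r--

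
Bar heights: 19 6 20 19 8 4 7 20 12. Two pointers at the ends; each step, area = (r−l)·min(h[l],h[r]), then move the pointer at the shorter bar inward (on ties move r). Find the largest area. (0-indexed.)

l=0 r=8: min(19,12)*8=96 best=96 *, r--
l=0 r=7: min(19,20)*7=133 best=133 *, l++
l=1 r=7: min(6,20)*6=36 best=133, l++
l=2 r=7: min(20,20)*5=100 best=133, r--
l=2 r=6: min(20,7)*4=28 best=133, r--
l=2 r=5: min(20,4)*3=12 best=133, r--
l=2 r=4: min(20,8)*2=16 best=133, r--
l=2 r=3: min(20,19)*1=19 best=133, r--

max area = 133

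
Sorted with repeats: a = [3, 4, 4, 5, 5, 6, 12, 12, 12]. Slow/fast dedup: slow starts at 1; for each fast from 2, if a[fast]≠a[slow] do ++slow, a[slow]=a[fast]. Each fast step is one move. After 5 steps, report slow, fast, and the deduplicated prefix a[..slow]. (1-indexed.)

slow=1 fast=2: a[fast]=4≠a[slow]=3 write a[2]=4, slow++,fast++
slow=2 fast=3: a[fast]=4=a[slow] dup, fast++
slow=2 fast=4: a[fast]=5≠a[slow]=4 write a[3]=5, slow++,fast++
slow=3 fast=5: a[fast]=5=a[slow] dup, fast++
slow=3 fast=6: a[fast]=6≠a[slow]=5 write a[4]=6, slow++,fast++

slow=4, fast=7, prefix=[3, 4, 5, 6]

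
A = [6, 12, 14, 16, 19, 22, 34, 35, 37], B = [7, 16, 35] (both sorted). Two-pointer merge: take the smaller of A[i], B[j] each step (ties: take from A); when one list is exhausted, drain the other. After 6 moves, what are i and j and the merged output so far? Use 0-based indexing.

i=0 j=0: A[i]=6<=B[j]=7 take 6, i++
i=1 j=0: A[i]=12>B[j]=7 take 7, j++
i=1 j=1: A[i]=12<=B[j]=16 take 12, i++
i=2 j=1: A[i]=14<=B[j]=16 take 14, i++
i=3 j=1: A[i]=16<=B[j]=16 take 16, i++
i=4 j=1: A[i]=19>B[j]=16 take 16, j++

i=4, j=2, merged so far=[6, 7, 12, 14, 16, 16]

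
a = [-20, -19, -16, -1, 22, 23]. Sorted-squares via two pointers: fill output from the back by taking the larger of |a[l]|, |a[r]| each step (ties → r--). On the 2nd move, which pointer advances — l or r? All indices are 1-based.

[1,6] |-20|<=|23| out[6]=529 → r--
[1,5] |-20|<=|22| out[5]=484 → r--

r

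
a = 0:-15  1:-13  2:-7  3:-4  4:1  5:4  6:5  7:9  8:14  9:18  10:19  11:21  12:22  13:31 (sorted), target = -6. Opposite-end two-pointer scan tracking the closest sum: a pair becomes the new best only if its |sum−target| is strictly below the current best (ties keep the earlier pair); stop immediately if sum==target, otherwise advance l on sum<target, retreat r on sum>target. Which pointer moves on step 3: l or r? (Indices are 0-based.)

r

[0,13] -15+31=16 d=22 * → r--
[0,12] -15+22=7 d=13 * → r--
[0,11] -15+21=6 d=12 * → r--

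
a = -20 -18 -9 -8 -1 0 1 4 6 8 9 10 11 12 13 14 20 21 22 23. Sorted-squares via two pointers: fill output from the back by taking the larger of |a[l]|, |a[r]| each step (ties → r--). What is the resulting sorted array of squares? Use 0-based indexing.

[0, 1, 1, 16, 36, 64, 64, 81, 81, 100, 121, 144, 169, 196, 324, 400, 400, 441, 484, 529]

l=0 r=19: |-20|<=|23| out[19]=529, r--
l=0 r=18: |-20|<=|22| out[18]=484, r--
l=0 r=17: |-20|<=|21| out[17]=441, r--
l=0 r=16: |-20|<=|20| out[16]=400, r--
l=0 r=15: |-20|>|14| out[15]=400, l++
l=1 r=15: |-18|>|14| out[14]=324, l++
l=2 r=15: |-9|<=|14| out[13]=196, r--
l=2 r=14: |-9|<=|13| out[12]=169, r--
l=2 r=13: |-9|<=|12| out[11]=144, r--
l=2 r=12: |-9|<=|11| out[10]=121, r--
l=2 r=11: |-9|<=|10| out[9]=100, r--
l=2 r=10: |-9|<=|9| out[8]=81, r--
l=2 r=9: |-9|>|8| out[7]=81, l++
l=3 r=9: |-8|<=|8| out[6]=64, r--
l=3 r=8: |-8|>|6| out[5]=64, l++
l=4 r=8: |-1|<=|6| out[4]=36, r--
l=4 r=7: |-1|<=|4| out[3]=16, r--
l=4 r=6: |-1|<=|1| out[2]=1, r--
l=4 r=5: |-1|>|0| out[1]=1, l++
l=5 r=5: |0|<=|0| out[0]=0, r--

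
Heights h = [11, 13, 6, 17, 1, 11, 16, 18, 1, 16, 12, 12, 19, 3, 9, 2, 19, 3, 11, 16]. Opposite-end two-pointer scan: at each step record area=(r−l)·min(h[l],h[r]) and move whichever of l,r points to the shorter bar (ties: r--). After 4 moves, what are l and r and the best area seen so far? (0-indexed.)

l=3, r=18, best area=256

[0,19] min(11,16)*19=209 best=209 * → l++
[1,19] min(13,16)*18=234 best=234 * → l++
[2,19] min(6,16)*17=102 best=234 → l++
[3,19] min(17,16)*16=256 best=256 * → r--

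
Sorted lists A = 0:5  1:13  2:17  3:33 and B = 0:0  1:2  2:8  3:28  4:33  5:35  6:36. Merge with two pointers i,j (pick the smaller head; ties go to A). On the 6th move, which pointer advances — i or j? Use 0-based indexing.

i=0 j=0: A[i]=5>B[j]=0 take 0, j++
i=0 j=1: A[i]=5>B[j]=2 take 2, j++
i=0 j=2: A[i]=5<=B[j]=8 take 5, i++
i=1 j=2: A[i]=13>B[j]=8 take 8, j++
i=1 j=3: A[i]=13<=B[j]=28 take 13, i++
i=2 j=3: A[i]=17<=B[j]=28 take 17, i++

i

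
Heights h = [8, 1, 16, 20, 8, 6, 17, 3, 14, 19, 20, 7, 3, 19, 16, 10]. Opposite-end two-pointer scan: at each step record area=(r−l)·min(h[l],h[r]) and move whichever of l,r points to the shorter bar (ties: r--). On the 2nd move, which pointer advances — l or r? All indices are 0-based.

l

l=0 r=15: min(8,10)*15=120 best=120 *, l++
l=1 r=15: min(1,10)*14=14 best=120, l++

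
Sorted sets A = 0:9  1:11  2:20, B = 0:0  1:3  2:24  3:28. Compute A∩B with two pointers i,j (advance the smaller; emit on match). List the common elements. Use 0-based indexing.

[i=0,j=0] 9>0 → j++
[i=0,j=1] 9>3 → j++
[i=0,j=2] 9<24 → i++
[i=1,j=2] 11<24 → i++
[i=2,j=2] 20<24 → i++

intersection = []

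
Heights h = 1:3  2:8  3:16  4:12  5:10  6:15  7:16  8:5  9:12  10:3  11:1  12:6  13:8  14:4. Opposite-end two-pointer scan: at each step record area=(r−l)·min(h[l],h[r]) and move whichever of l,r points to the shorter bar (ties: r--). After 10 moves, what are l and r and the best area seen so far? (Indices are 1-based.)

l=3, r=6, best area=88

l=1 r=14: min(3,4)*13=39 best=39 *, l++
l=2 r=14: min(8,4)*12=48 best=48 *, r--
l=2 r=13: min(8,8)*11=88 best=88 *, r--
l=2 r=12: min(8,6)*10=60 best=88, r--
l=2 r=11: min(8,1)*9=9 best=88, r--
l=2 r=10: min(8,3)*8=24 best=88, r--
l=2 r=9: min(8,12)*7=56 best=88, l++
l=3 r=9: min(16,12)*6=72 best=88, r--
l=3 r=8: min(16,5)*5=25 best=88, r--
l=3 r=7: min(16,16)*4=64 best=88, r--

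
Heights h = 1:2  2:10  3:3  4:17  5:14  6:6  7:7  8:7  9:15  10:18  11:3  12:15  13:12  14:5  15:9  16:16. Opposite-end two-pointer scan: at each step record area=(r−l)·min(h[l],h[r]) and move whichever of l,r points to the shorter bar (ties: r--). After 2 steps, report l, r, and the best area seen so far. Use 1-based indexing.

l=1 r=16: min(2,16)*15=30 best=30 *, l++
l=2 r=16: min(10,16)*14=140 best=140 *, l++

l=3, r=16, best area=140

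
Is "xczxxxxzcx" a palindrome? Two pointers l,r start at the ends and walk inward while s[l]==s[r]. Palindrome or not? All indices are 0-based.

palindrome

l=0 r=9: 'x'=='x', l++,r--
l=1 r=8: 'c'=='c', l++,r--
l=2 r=7: 'z'=='z', l++,r--
l=3 r=6: 'x'=='x', l++,r--
l=4 r=5: 'x'=='x', l++,r--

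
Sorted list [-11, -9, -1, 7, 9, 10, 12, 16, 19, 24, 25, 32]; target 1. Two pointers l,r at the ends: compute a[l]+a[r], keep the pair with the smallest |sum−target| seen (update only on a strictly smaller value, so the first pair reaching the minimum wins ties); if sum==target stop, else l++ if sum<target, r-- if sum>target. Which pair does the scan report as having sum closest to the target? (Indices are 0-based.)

l=0 r=11: -11+32=21 d=20 *, r--
l=0 r=10: -11+25=14 d=13 *, r--
l=0 r=9: -11+24=13 d=12 *, r--
l=0 r=8: -11+19=8 d=7 *, r--
l=0 r=7: -11+16=5 d=4 *, r--
l=0 r=6: -11+12=1 d=0 *, stop

pair (-11, 12) with sum 1 (|Δ|=0)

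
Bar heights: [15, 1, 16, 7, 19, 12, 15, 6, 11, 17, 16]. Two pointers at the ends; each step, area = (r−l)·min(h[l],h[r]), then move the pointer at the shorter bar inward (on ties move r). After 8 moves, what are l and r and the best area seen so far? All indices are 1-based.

l=5, r=7, best area=150

[1,11] min(15,16)*10=150 best=150 * → l++
[2,11] min(1,16)*9=9 best=150 → l++
[3,11] min(16,16)*8=128 best=150 → r--
[3,10] min(16,17)*7=112 best=150 → l++
[4,10] min(7,17)*6=42 best=150 → l++
[5,10] min(19,17)*5=85 best=150 → r--
[5,9] min(19,11)*4=44 best=150 → r--
[5,8] min(19,6)*3=18 best=150 → r--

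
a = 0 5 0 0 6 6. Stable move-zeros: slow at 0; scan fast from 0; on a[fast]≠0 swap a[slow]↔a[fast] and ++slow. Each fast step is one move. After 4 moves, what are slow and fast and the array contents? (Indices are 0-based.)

slow=1, fast=4, a=[5, 0, 0, 0, 6, 6]

(s=0,f=0) a[fast]=0 → fast++
(s=0,f=1) a[fast]=5≠0 swap→a[0]=5 → slow++,fast++
(s=1,f=2) a[fast]=0 → fast++
(s=1,f=3) a[fast]=0 → fast++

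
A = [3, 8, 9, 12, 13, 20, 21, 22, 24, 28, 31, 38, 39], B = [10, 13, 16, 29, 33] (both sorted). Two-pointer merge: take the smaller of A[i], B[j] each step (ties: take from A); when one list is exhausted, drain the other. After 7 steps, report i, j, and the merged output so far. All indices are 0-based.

[i=0,j=0] A[i]=3<=B[j]=10 take 3 → i++
[i=1,j=0] A[i]=8<=B[j]=10 take 8 → i++
[i=2,j=0] A[i]=9<=B[j]=10 take 9 → i++
[i=3,j=0] A[i]=12>B[j]=10 take 10 → j++
[i=3,j=1] A[i]=12<=B[j]=13 take 12 → i++
[i=4,j=1] A[i]=13<=B[j]=13 take 13 → i++
[i=5,j=1] A[i]=20>B[j]=13 take 13 → j++

i=5, j=2, merged so far=[3, 8, 9, 10, 12, 13, 13]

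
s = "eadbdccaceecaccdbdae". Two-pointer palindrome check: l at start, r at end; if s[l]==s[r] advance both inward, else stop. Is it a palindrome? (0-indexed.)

l=0 r=19: 'e'=='e', l++,r--
l=1 r=18: 'a'=='a', l++,r--
l=2 r=17: 'd'=='d', l++,r--
l=3 r=16: 'b'=='b', l++,r--
l=4 r=15: 'd'=='d', l++,r--
l=5 r=14: 'c'=='c', l++,r--
l=6 r=13: 'c'=='c', l++,r--
l=7 r=12: 'a'=='a', l++,r--
l=8 r=11: 'c'=='c', l++,r--
l=9 r=10: 'e'=='e', l++,r--

palindrome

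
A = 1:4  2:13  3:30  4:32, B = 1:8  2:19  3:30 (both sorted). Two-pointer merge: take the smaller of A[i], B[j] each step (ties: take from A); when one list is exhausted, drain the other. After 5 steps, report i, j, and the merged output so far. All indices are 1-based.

[i=1,j=1] A[i]=4<=B[j]=8 take 4 → i++
[i=2,j=1] A[i]=13>B[j]=8 take 8 → j++
[i=2,j=2] A[i]=13<=B[j]=19 take 13 → i++
[i=3,j=2] A[i]=30>B[j]=19 take 19 → j++
[i=3,j=3] A[i]=30<=B[j]=30 take 30 → i++

i=4, j=3, merged so far=[4, 8, 13, 19, 30]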